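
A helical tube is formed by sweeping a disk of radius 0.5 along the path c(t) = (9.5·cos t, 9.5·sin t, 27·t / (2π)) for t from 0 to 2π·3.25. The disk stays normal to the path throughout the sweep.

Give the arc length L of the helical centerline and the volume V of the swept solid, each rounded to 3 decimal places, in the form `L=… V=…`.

2πR = 2π·9.5 = 59.690260
per-turn = √(59.690260² + 27²) = √(3562.9272 + 729) = √4291.9272 = 65.512802
L = 3.25 × 65.512802 = 212.916606
V = π·0.5² × L = 0.785398 × 212.916606 = 167.224311

L=212.917 V=167.224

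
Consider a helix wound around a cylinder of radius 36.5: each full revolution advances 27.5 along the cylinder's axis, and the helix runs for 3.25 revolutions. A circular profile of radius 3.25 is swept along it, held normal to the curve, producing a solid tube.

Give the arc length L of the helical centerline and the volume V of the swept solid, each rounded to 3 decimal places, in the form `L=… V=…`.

L=750.682 V=24909.944

2πR = 2π·36.5 = 229.336264
per-turn = √(229.336264² + 27.5²) = √(52595.1219 + 756.25) = √53351.3719 = 230.979159
L = 3.25 × 230.979159 = 750.682266
V = π·3.25² × L = 33.183072 × 750.682266 = 24909.944001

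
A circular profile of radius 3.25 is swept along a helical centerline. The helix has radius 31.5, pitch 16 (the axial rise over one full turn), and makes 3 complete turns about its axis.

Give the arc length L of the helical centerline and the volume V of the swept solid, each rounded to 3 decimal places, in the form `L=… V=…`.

L=595.698 V=19767.091

2πR = 2π·31.5 = 197.920337
per-turn = √(197.920337² + 16²) = √(39172.4599 + 256) = √39428.4599 = 198.566009
L = 3 × 198.566009 = 595.698027
V = π·3.25² × L = 33.183072 × 595.698027 = 19767.090745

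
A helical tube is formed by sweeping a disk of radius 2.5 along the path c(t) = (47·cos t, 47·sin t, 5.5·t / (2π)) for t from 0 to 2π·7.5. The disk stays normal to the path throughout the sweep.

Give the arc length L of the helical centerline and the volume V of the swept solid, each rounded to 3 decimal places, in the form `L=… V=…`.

L=2215.207 V=43495.486

2πR = 2π·47 = 295.309709
per-turn = √(295.309709² + 5.5²) = √(87207.8245 + 30.25) = √87238.0745 = 295.360922
L = 7.5 × 295.360922 = 2215.206918
V = π·2.5² × L = 19.634954 × 2215.206918 = 43495.486125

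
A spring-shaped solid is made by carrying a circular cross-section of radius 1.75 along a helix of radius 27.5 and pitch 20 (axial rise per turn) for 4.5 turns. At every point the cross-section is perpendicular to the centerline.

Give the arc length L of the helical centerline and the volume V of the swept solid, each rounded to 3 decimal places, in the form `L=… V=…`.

2πR = 2π·27.5 = 172.787596
per-turn = √(172.787596² + 20²) = √(29855.5533 + 400) = √30255.5533 = 173.941235
L = 4.5 × 173.941235 = 782.735559
V = π·1.75² × L = 9.621128 × 782.735559 = 7530.798609

L=782.736 V=7530.799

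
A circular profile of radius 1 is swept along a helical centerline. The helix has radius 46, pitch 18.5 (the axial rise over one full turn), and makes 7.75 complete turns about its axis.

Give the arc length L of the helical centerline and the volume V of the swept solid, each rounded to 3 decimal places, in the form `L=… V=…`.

2πR = 2π·46 = 289.026524
per-turn = √(289.026524² + 18.5²) = √(83536.3317 + 342.25) = √83878.5817 = 289.617993
L = 7.75 × 289.617993 = 2244.539443
V = π·1² × L = 3.141593 × 2244.539443 = 7051.428624

L=2244.539 V=7051.429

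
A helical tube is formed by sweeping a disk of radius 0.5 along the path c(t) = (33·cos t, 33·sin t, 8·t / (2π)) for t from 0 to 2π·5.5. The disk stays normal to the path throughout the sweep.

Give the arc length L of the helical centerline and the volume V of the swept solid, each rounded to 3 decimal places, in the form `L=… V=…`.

L=1141.247 V=896.333

2πR = 2π·33 = 207.345115
per-turn = √(207.345115² + 8²) = √(42991.9968 + 64) = √43055.9968 = 207.499390
L = 5.5 × 207.499390 = 1141.246644
V = π·0.5² × L = 0.785398 × 1141.246644 = 896.333018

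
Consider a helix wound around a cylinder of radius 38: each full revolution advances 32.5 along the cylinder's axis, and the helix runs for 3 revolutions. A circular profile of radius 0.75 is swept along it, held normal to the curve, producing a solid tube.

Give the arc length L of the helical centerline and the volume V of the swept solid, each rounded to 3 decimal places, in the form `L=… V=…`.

2πR = 2π·38 = 238.761042
per-turn = √(238.761042² + 32.5²) = √(57006.8350 + 1056.25) = √58063.0850 = 240.962829
L = 3 × 240.962829 = 722.888487
V = π·0.75² × L = 1.767146 × 722.888487 = 1277.449403

L=722.888 V=1277.449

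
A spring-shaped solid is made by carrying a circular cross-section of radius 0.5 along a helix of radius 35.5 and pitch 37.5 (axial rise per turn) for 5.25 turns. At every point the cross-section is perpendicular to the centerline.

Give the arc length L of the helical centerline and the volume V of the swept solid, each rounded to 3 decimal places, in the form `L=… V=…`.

L=1187.463 V=932.631

2πR = 2π·35.5 = 223.053078
per-turn = √(223.053078² + 37.5²) = √(49752.6758 + 1406.25) = √51158.9258 = 226.183390
L = 5.25 × 226.183390 = 1187.462796
V = π·0.5² × L = 0.785398 × 1187.462796 = 932.631099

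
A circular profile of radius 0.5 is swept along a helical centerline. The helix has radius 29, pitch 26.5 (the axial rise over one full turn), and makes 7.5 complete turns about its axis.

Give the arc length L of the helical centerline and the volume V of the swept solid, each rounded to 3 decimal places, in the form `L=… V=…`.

2πR = 2π·29 = 182.212374
per-turn = √(182.212374² + 26.5²) = √(33201.3492 + 702.25) = √33903.5992 = 184.129300
L = 7.5 × 184.129300 = 1380.969752
V = π·0.5² × L = 0.785398 × 1380.969752 = 1084.611107

L=1380.970 V=1084.611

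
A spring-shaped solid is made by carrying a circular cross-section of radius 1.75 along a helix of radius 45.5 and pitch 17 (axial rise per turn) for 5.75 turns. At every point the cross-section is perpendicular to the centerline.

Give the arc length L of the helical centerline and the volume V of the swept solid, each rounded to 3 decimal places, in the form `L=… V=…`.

2πR = 2π·45.5 = 285.884931
per-turn = √(285.884931² + 17²) = √(81730.1940 + 289) = √82019.1940 = 286.389934
L = 5.75 × 286.389934 = 1646.742118
V = π·1.75² × L = 9.621128 × 1646.742118 = 15843.515879

L=1646.742 V=15843.516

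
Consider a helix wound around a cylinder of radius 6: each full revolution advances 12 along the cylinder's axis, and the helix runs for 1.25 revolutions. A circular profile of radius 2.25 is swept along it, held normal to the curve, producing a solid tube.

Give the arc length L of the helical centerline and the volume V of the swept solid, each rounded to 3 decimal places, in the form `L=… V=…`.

2πR = 2π·6 = 37.699112
per-turn = √(37.699112² + 12²) = √(1421.2230 + 144) = √1565.2230 = 39.562900
L = 1.25 × 39.562900 = 49.453625
V = π·2.25² × L = 15.904313 × 49.453625 = 786.525916

L=49.454 V=786.526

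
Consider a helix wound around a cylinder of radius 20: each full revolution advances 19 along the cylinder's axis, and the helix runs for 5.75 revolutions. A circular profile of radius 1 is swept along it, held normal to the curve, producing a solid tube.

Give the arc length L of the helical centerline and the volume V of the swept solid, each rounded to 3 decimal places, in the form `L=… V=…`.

2πR = 2π·20 = 125.663706
per-turn = √(125.663706² + 19²) = √(15791.3670 + 361) = √16152.3670 = 127.091963
L = 5.75 × 127.091963 = 730.778787
V = π·1² × L = 3.141593 × 730.778787 = 2295.809268

L=730.779 V=2295.809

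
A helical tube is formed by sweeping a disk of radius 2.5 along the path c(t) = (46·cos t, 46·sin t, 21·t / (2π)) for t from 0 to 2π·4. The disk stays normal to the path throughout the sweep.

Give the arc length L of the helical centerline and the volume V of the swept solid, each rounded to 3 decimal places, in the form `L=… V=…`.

L=1159.154 V=22759.930

2πR = 2π·46 = 289.026524
per-turn = √(289.026524² + 21²) = √(83536.3317 + 441) = √83977.3317 = 289.788426
L = 4 × 289.788426 = 1159.153703
V = π·2.5² × L = 19.634954 × 1159.153703 = 22759.929729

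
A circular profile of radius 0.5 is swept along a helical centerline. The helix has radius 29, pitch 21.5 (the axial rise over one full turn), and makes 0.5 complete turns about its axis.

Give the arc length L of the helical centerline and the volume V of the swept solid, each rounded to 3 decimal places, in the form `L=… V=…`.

2πR = 2π·29 = 182.212374
per-turn = √(182.212374² + 21.5²) = √(33201.3492 + 462.25) = √33663.5992 = 183.476427
L = 0.5 × 183.476427 = 91.738213
V = π·0.5² × L = 0.785398 × 91.738213 = 72.051024

L=91.738 V=72.051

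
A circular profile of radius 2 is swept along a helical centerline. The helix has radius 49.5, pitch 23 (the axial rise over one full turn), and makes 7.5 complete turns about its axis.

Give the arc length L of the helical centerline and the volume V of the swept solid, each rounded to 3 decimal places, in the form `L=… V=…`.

2πR = 2π·49.5 = 311.017673
per-turn = √(311.017673² + 23²) = √(96731.9927 + 529) = √97260.9927 = 311.866947
L = 7.5 × 311.866947 = 2339.002104
V = π·2² × L = 12.566371 × 2339.002104 = 29392.767303

L=2339.002 V=29392.767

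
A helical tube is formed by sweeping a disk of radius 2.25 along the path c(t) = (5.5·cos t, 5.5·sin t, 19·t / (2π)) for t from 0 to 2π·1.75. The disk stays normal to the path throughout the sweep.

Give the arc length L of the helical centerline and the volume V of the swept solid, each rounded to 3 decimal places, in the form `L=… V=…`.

2πR = 2π·5.5 = 34.557519
per-turn = √(34.557519² + 19²) = √(1194.2221 + 361) = √1555.2221 = 39.436305
L = 1.75 × 39.436305 = 69.013533
V = π·2.25² × L = 15.904313 × 69.013533 = 1097.612822

L=69.014 V=1097.613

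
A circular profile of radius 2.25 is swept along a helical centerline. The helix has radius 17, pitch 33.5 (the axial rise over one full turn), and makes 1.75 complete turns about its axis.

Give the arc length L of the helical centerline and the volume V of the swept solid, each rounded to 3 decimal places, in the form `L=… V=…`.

L=195.902 V=3115.693

2πR = 2π·17 = 106.814150
per-turn = √(106.814150² + 33.5²) = √(11409.2627 + 1122.25) = √12531.5127 = 111.944239
L = 1.75 × 111.944239 = 195.902419
V = π·2.25² × L = 15.904313 × 195.902419 = 3115.693345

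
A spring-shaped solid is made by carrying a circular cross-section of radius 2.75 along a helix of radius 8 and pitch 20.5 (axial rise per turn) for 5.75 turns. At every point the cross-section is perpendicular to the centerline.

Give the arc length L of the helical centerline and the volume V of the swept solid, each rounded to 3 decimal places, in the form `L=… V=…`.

L=312.139 V=7415.894

2πR = 2π·8 = 50.265482
per-turn = √(50.265482² + 20.5²) = √(2526.6187 + 420.25) = √2946.8687 = 54.285069
L = 5.75 × 54.285069 = 312.139147
V = π·2.75² × L = 23.758294 × 312.139147 = 7415.893769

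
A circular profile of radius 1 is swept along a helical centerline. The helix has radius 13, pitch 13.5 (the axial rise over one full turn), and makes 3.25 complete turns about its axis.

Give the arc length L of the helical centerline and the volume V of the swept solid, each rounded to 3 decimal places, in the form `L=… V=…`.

2πR = 2π·13 = 81.681409
per-turn = √(81.681409² + 13.5²) = √(6671.8526 + 182.25) = √6854.1026 = 82.789508
L = 3.25 × 82.789508 = 269.065900
V = π·1² × L = 3.141593 × 269.065900 = 845.295454

L=269.066 V=845.295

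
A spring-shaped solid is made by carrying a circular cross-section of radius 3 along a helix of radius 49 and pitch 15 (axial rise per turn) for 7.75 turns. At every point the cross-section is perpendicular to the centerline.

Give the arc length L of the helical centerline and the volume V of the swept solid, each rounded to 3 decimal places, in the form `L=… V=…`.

L=2388.870 V=67543.704

2πR = 2π·49 = 307.876080
per-turn = √(307.876080² + 15²) = √(94787.6807 + 225) = √95012.6807 = 308.241270
L = 7.75 × 308.241270 = 2388.869844
V = π·3² × L = 28.274334 × 2388.869844 = 67543.703577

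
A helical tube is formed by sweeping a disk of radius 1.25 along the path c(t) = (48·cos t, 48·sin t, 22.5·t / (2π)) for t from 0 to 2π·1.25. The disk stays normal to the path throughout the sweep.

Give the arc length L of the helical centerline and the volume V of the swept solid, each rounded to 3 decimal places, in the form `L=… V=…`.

2πR = 2π·48 = 301.592895
per-turn = √(301.592895² + 22.5²) = √(90958.2742 + 506.25) = √91464.5242 = 302.431024
L = 1.25 × 302.431024 = 378.038780
V = π·1.25² × L = 4.908739 × 378.038780 = 1855.693521

L=378.039 V=1855.694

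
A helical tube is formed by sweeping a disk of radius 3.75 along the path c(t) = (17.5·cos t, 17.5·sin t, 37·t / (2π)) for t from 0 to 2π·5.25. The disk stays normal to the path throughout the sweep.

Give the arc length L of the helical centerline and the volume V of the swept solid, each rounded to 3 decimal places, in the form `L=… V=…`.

2πR = 2π·17.5 = 109.955743
per-turn = √(109.955743² + 37²) = √(12090.2654 + 1369) = √13459.2654 = 116.014074
L = 5.25 × 116.014074 = 609.073889
V = π·3.75² × L = 44.178647 × 609.073889 = 26908.060154

L=609.074 V=26908.060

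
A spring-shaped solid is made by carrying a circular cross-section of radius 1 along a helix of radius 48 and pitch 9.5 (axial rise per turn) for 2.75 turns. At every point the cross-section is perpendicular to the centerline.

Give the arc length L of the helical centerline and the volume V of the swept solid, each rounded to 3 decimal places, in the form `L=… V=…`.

L=829.792 V=2606.868

2πR = 2π·48 = 301.592895
per-turn = √(301.592895² + 9.5²) = √(90958.2742 + 90.25) = √91048.5242 = 301.742480
L = 2.75 × 301.742480 = 829.791820
V = π·1² × L = 3.141593 × 829.791820 = 2606.867885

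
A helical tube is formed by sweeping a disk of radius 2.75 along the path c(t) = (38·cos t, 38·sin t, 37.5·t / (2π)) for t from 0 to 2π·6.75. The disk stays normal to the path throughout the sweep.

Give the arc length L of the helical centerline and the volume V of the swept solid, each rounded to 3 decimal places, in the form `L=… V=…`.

2πR = 2π·38 = 238.761042
per-turn = √(238.761042² + 37.5²) = √(57006.8350 + 1406.25) = √58413.0850 = 241.687991
L = 6.75 × 241.687991 = 1631.393940
V = π·2.75² × L = 23.758294 × 1631.393940 = 38759.137570

L=1631.394 V=38759.138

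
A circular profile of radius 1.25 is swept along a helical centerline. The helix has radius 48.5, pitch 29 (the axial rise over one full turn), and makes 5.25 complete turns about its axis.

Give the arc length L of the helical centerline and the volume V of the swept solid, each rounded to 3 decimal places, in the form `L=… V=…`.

2πR = 2π·48.5 = 304.734487
per-turn = √(304.734487² + 29²) = √(92863.1078 + 841) = √93704.1078 = 306.111267
L = 5.25 × 306.111267 = 1607.084152
V = π·1.25² × L = 4.908739 × 1607.084152 = 7888.755884

L=1607.084 V=7888.756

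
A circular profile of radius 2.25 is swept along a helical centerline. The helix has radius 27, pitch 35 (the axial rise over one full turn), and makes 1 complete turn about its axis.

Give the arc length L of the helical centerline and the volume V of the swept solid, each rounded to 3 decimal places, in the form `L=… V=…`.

2πR = 2π·27 = 169.646003
per-turn = √(169.646003² + 35²) = √(28779.7664 + 1225) = √30004.7664 = 173.218840
L = 1 × 173.218840 = 173.218840
V = π·2.25² × L = 15.904313 × 173.218840 = 2754.926611

L=173.219 V=2754.927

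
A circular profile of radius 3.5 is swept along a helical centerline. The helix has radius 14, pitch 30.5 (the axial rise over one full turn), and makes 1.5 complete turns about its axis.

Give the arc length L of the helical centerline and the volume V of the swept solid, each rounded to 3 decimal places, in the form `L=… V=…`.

L=139.653 V=5374.489

2πR = 2π·14 = 87.964594
per-turn = √(87.964594² + 30.5²) = √(7737.7699 + 930.25) = √8668.0199 = 93.102201
L = 1.5 × 93.102201 = 139.653302
V = π·3.5² × L = 38.484510 × 139.653302 = 5374.488885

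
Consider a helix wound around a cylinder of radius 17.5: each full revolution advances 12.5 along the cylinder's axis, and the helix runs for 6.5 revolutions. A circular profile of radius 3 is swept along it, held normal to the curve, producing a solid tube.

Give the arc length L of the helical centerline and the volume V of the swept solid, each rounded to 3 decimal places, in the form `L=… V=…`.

2πR = 2π·17.5 = 109.955743
per-turn = √(109.955743² + 12.5²) = √(12090.2654 + 156.25) = √12246.5154 = 110.663975
L = 6.5 × 110.663975 = 719.315838
V = π·3² × L = 28.274334 × 719.315838 = 20338.176180

L=719.316 V=20338.176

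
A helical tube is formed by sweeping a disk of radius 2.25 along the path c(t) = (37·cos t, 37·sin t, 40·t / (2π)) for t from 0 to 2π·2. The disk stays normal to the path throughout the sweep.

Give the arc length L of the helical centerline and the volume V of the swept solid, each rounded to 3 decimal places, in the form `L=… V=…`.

2πR = 2π·37 = 232.477856
per-turn = √(232.477856² + 40²) = √(54045.9537 + 1600) = √55645.9537 = 235.893946
L = 2 × 235.893946 = 471.787892
V = π·2.25² × L = 15.904313 × 471.787892 = 7503.462210

L=471.788 V=7503.462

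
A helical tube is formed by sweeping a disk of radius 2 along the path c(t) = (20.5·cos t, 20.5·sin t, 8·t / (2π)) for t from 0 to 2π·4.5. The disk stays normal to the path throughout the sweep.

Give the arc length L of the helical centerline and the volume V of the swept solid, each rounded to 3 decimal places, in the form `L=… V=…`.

2πR = 2π·20.5 = 128.805299
per-turn = √(128.805299² + 8²) = √(16590.8050 + 64) = √16654.8050 = 129.053497
L = 4.5 × 129.053497 = 580.740735
V = π·2² × L = 12.566371 × 580.740735 = 7297.803306

L=580.741 V=7297.803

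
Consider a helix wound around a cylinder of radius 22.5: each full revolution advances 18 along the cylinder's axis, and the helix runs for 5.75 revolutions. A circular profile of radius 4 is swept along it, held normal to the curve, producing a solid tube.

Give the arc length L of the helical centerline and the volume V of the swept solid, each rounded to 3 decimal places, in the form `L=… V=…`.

L=819.450 V=41190.031

2πR = 2π·22.5 = 141.371669
per-turn = √(141.371669² + 18²) = √(19985.9489 + 324) = √20309.9489 = 142.512978
L = 5.75 × 142.512978 = 819.449624
V = π·4² × L = 50.265482 × 819.449624 = 41190.030689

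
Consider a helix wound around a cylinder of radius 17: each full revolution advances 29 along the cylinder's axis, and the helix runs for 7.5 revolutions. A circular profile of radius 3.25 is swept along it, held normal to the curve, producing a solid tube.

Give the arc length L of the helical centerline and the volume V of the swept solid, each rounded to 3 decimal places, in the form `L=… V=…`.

2πR = 2π·17 = 106.814150
per-turn = √(106.814150² + 29²) = √(11409.2627 + 841) = √12250.2627 = 110.680905
L = 7.5 × 110.680905 = 830.106786
V = π·3.25² × L = 33.183072 × 830.106786 = 27545.493583

L=830.107 V=27545.494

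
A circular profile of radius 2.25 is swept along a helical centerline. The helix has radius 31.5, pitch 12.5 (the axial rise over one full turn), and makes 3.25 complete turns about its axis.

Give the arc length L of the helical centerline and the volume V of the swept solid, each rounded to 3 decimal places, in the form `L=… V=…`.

L=644.523 V=10250.690

2πR = 2π·31.5 = 197.920337
per-turn = √(197.920337² + 12.5²) = √(39172.4599 + 156.25) = √39328.7099 = 198.314674
L = 3.25 × 198.314674 = 644.522690
V = π·2.25² × L = 15.904313 × 644.522690 = 10250.690475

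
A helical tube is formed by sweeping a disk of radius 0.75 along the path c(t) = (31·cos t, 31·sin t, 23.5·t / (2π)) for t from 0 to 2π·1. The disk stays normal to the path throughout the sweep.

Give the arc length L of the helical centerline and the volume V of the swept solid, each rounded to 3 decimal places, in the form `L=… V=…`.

L=196.191 V=346.699

2πR = 2π·31 = 194.778745
per-turn = √(194.778745² + 23.5²) = √(37938.7593 + 552.25) = √38491.0093 = 196.191257
L = 1 × 196.191257 = 196.191257
V = π·0.75² × L = 1.767146 × 196.191257 = 346.698569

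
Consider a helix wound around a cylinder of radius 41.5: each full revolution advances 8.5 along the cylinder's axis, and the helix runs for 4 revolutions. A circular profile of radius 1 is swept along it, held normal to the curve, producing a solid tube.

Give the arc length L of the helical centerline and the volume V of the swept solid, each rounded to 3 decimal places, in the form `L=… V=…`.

2πR = 2π·41.5 = 260.752190
per-turn = √(260.752190² + 8.5²) = √(67991.7047 + 72.25) = √68063.9547 = 260.890695
L = 4 × 260.890695 = 1043.562780
V = π·1² × L = 3.141593 × 1043.562780 = 3278.449163

L=1043.563 V=3278.449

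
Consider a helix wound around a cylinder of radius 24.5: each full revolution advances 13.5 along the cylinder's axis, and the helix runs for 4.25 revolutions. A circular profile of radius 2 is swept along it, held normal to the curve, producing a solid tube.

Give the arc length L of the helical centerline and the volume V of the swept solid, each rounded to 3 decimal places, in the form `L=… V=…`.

L=656.748 V=8252.935

2πR = 2π·24.5 = 153.938040
per-turn = √(153.938040² + 13.5²) = √(23696.9202 + 182.25) = √23879.1702 = 154.528865
L = 4.25 × 154.528865 = 656.747677
V = π·2² × L = 12.566371 × 656.747677 = 8252.934708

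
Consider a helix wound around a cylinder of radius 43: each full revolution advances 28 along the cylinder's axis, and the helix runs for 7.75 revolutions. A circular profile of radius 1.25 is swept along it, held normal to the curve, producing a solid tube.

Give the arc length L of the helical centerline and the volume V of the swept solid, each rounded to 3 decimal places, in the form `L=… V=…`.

2πR = 2π·43 = 270.176968
per-turn = √(270.176968² + 28²) = √(72995.5942 + 784) = √73779.5942 = 271.623994
L = 7.75 × 271.623994 = 2105.085954
V = π·1.25² × L = 4.908739 × 2105.085954 = 10333.316513

L=2105.086 V=10333.317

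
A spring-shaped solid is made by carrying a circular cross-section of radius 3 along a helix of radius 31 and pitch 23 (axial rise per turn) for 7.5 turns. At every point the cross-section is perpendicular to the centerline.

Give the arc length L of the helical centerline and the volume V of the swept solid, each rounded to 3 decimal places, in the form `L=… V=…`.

2πR = 2π·31 = 194.778745
per-turn = √(194.778745² + 23²) = √(37938.7593 + 529) = √38467.7593 = 196.131995
L = 7.5 × 196.131995 = 1470.989960
V = π·3² × L = 28.274334 × 1470.989960 = 41591.261259

L=1470.990 V=41591.261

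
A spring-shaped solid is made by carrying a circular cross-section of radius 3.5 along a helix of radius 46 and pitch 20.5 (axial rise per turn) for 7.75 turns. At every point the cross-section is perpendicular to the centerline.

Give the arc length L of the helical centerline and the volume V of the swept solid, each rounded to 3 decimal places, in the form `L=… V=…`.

L=2245.583 V=86420.154

2πR = 2π·46 = 289.026524
per-turn = √(289.026524² + 20.5²) = √(83536.3317 + 420.25) = √83956.5817 = 289.752621
L = 7.75 × 289.752621 = 2245.582816
V = π·3.5² × L = 38.484510 × 2245.582816 = 86420.154369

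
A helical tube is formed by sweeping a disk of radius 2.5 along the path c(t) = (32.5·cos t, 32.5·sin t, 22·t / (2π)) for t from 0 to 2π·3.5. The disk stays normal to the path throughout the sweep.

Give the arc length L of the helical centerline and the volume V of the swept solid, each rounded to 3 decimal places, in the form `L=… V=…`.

2πR = 2π·32.5 = 204.203522
per-turn = √(204.203522² + 22²) = √(41699.0786 + 484) = √42183.0786 = 205.385196
L = 3.5 × 205.385196 = 718.848185
V = π·2.5² × L = 19.634954 × 718.848185 = 14114.551103

L=718.848 V=14114.551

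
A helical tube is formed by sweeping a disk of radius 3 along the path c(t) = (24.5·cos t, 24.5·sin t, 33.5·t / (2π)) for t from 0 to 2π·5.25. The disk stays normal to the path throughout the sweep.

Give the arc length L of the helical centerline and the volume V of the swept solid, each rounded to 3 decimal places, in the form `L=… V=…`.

L=827.090 V=23385.428

2πR = 2π·24.5 = 153.938040
per-turn = √(153.938040² + 33.5²) = √(23696.9202 + 1122.25) = √24819.1702 = 157.541011
L = 5.25 × 157.541011 = 827.090308
V = π·3² × L = 28.274334 × 827.090308 = 23385.427522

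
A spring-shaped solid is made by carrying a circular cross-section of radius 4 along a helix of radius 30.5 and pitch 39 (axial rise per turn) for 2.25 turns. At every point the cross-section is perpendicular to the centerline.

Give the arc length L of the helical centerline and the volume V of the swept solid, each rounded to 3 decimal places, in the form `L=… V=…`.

2πR = 2π·30.5 = 191.637152
per-turn = √(191.637152² + 39²) = √(36724.7980 + 1521) = √38245.7980 = 195.565329
L = 2.25 × 195.565329 = 440.021991
V = π·4² × L = 50.265482 × 440.021991 = 22117.917652

L=440.022 V=22117.918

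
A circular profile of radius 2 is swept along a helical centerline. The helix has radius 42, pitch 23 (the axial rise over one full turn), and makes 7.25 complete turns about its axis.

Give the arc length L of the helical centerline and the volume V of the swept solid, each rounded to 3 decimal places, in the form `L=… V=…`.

2πR = 2π·42 = 263.893783
per-turn = √(263.893783² + 23²) = √(69639.9287 + 529) = √70168.9287 = 264.894184
L = 7.25 × 264.894184 = 1920.482833
V = π·2² × L = 12.566371 × 1920.482833 = 24133.499040

L=1920.483 V=24133.499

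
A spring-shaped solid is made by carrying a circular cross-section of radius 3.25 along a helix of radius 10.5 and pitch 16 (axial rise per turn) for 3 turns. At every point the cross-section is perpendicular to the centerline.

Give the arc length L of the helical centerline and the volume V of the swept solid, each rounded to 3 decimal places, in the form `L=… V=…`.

2πR = 2π·10.5 = 65.973446
per-turn = √(65.973446² + 16²) = √(4352.4955 + 256) = √4608.4955 = 67.885901
L = 3 × 67.885901 = 203.657703
V = π·3.25² × L = 33.183072 × 203.657703 = 6757.988294

L=203.658 V=6757.988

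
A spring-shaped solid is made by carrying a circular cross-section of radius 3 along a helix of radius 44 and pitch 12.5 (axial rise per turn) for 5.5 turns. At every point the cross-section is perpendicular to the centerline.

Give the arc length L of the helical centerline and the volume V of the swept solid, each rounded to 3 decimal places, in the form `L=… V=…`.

2πR = 2π·44 = 276.460154
per-turn = √(276.460154² + 12.5²) = √(76430.2165 + 156.25) = √76586.4665 = 276.742600
L = 5.5 × 276.742600 = 1522.084298
V = π·3² × L = 28.274334 × 1522.084298 = 43035.919647

L=1522.084 V=43035.920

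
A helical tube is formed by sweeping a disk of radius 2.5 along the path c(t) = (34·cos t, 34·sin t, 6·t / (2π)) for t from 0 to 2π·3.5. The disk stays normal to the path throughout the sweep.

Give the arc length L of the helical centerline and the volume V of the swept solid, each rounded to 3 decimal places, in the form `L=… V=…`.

2πR = 2π·34 = 213.628300
per-turn = √(213.628300² + 6²) = √(45637.0508 + 36) = √45673.0508 = 213.712542
L = 3.5 × 213.712542 = 747.993898
V = π·2.5² × L = 19.634954 × 747.993898 = 14686.825846

L=747.994 V=14686.826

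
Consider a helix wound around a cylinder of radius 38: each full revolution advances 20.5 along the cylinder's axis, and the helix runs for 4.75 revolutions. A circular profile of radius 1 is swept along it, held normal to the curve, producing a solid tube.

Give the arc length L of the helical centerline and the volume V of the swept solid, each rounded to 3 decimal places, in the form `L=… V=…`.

L=1138.288 V=3576.036

2πR = 2π·38 = 238.761042
per-turn = √(238.761042² + 20.5²) = √(57006.8350 + 420.25) = √57427.0850 = 239.639490
L = 4.75 × 239.639490 = 1138.287576
V = π·1² × L = 3.141593 × 1138.287576 = 3576.035887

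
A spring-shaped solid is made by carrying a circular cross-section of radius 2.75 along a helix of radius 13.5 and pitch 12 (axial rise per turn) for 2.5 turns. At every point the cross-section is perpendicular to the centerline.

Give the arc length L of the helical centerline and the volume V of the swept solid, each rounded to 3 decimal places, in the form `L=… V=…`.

2πR = 2π·13.5 = 84.823002
per-turn = √(84.823002² + 12²) = √(7194.9416 + 144) = √7338.9416 = 85.667623
L = 2.5 × 85.667623 = 214.169057
V = π·2.75² × L = 23.758294 × 214.169057 = 5088.291521

L=214.169 V=5088.292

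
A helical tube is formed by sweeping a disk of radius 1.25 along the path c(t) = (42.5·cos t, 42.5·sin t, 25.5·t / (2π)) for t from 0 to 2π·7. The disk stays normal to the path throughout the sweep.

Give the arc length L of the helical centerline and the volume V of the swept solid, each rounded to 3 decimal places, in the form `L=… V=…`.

L=1877.751 V=9217.389

2πR = 2π·42.5 = 267.035376
per-turn = √(267.035376² + 25.5²) = √(71307.8918 + 650.25) = √71958.1418 = 268.250148
L = 7 × 268.250148 = 1877.751035
V = π·1.25² × L = 4.908739 × 1877.751035 = 9217.388837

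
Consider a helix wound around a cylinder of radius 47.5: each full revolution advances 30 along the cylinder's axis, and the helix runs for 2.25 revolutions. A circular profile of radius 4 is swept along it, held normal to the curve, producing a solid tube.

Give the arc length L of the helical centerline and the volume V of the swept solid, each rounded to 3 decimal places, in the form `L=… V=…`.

2πR = 2π·47.5 = 298.451302
per-turn = √(298.451302² + 30²) = √(89073.1797 + 900) = √89973.1797 = 299.955296
L = 2.25 × 299.955296 = 674.899416
V = π·4² × L = 50.265482 × 674.899416 = 33924.144778

L=674.899 V=33924.145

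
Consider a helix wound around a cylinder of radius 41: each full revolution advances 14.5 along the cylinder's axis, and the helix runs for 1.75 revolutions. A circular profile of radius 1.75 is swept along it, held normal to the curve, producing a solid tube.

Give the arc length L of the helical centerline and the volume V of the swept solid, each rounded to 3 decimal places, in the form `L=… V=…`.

L=451.532 V=4344.248

2πR = 2π·41 = 257.610598
per-turn = √(257.610598² + 14.5²) = √(66363.2200 + 210.25) = √66573.4700 = 258.018352
L = 1.75 × 258.018352 = 451.532116
V = π·1.75² × L = 9.621128 × 451.532116 = 4344.248060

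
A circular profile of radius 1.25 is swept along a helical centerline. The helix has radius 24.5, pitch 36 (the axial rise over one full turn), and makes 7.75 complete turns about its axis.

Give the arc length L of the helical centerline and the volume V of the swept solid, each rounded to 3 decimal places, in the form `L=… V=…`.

L=1225.209 V=6014.231

2πR = 2π·24.5 = 153.938040
per-turn = √(153.938040² + 36²) = √(23696.9202 + 1296) = √24992.9202 = 158.091493
L = 7.75 × 158.091493 = 1225.209071
V = π·1.25² × L = 4.908739 × 1225.209071 = 6014.230963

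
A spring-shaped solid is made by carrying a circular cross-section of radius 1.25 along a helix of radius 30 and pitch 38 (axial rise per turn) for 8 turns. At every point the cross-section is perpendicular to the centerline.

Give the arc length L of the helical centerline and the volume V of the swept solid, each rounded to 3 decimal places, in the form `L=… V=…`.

2πR = 2π·30 = 188.495559
per-turn = √(188.495559² + 38²) = √(35530.5758 + 1444) = √36974.5758 = 192.287742
L = 8 × 192.287742 = 1538.301939
V = π·1.25² × L = 4.908739 × 1538.301939 = 7551.121983

L=1538.302 V=7551.122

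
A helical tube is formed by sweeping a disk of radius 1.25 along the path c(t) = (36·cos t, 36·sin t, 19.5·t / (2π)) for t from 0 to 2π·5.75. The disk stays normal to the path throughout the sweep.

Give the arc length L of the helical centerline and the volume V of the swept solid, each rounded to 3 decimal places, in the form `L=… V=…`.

L=1305.443 V=6408.081

2πR = 2π·36 = 226.194671
per-turn = √(226.194671² + 19.5²) = √(51164.0292 + 380.25) = √51544.2792 = 227.033652
L = 5.75 × 227.033652 = 1305.443500
V = π·1.25² × L = 4.908739 × 1305.443500 = 6408.080795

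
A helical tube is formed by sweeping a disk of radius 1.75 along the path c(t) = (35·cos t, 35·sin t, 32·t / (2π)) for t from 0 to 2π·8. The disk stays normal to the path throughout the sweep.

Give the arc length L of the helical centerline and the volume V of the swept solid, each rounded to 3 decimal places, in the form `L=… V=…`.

2πR = 2π·35 = 219.911486
per-turn = √(219.911486² + 32²) = √(48361.0616 + 1024) = √49385.0616 = 222.227500
L = 8 × 222.227500 = 1777.819997
V = π·1.75² × L = 9.621128 × 1777.819997 = 17104.632862

L=1777.820 V=17104.633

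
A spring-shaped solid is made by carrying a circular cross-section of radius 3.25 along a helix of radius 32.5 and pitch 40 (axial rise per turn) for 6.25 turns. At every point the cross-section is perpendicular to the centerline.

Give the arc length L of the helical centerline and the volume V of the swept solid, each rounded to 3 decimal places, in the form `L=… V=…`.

2πR = 2π·32.5 = 204.203522
per-turn = √(204.203522² + 40²) = √(41699.0786 + 1600) = √43299.0786 = 208.084306
L = 6.25 × 208.084306 = 1300.526915
V = π·3.25² × L = 33.183072 × 1300.526915 = 43155.478795

L=1300.527 V=43155.479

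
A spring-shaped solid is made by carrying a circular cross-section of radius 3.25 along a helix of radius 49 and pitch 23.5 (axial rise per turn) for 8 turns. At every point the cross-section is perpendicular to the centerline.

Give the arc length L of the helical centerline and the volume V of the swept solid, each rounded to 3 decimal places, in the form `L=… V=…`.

L=2470.173 V=81967.936

2πR = 2π·49 = 307.876080
per-turn = √(307.876080² + 23.5²) = √(94787.6807 + 552.25) = √95339.9307 = 308.771648
L = 8 × 308.771648 = 2470.173185
V = π·3.25² × L = 33.183072 × 2470.173185 = 81967.935640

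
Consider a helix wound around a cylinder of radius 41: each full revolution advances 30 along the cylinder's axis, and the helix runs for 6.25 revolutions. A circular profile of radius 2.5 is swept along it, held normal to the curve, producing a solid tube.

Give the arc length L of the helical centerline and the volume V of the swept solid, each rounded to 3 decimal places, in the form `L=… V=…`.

L=1620.947 V=31827.222

2πR = 2π·41 = 257.610598
per-turn = √(257.610598² + 30²) = √(66363.2200 + 900) = √67263.2200 = 259.351537
L = 6.25 × 259.351537 = 1620.947109
V = π·2.5² × L = 19.634954 × 1620.947109 = 31827.222064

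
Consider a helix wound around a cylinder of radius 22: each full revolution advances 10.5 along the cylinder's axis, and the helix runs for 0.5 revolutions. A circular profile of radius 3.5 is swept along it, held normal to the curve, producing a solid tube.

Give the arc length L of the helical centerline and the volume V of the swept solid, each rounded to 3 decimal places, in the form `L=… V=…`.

2πR = 2π·22 = 138.230077
per-turn = √(138.230077² + 10.5²) = √(19107.5541 + 110.25) = √19217.8041 = 138.628295
L = 0.5 × 138.628295 = 69.314147
V = π·3.5² × L = 38.484510 × 69.314147 = 2667.520999

L=69.314 V=2667.521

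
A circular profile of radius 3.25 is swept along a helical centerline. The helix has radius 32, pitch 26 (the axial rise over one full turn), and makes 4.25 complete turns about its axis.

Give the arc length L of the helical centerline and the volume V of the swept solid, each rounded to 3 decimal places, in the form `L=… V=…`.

L=861.628 V=28591.469

2πR = 2π·32 = 201.061930
per-turn = √(201.061930² + 26²) = √(40425.8996 + 676) = √41101.8996 = 202.736034
L = 4.25 × 202.736034 = 861.628146
V = π·3.25² × L = 33.183072 × 861.628146 = 28591.469154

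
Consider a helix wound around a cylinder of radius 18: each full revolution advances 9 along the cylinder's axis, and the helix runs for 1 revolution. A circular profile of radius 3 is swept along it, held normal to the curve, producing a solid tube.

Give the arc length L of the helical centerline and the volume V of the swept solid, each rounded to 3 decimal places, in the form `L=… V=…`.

2πR = 2π·18 = 113.097336
per-turn = √(113.097336² + 9²) = √(12791.0073 + 81) = √12872.0073 = 113.454869
L = 1 × 113.454869 = 113.454869
V = π·3² × L = 28.274334 × 113.454869 = 3207.860847

L=113.455 V=3207.861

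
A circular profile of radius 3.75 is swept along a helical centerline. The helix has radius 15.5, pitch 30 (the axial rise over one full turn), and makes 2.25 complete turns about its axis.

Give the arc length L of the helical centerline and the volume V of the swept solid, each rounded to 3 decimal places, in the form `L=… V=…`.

L=229.287 V=10129.586

2πR = 2π·15.5 = 97.389372
per-turn = √(97.389372² + 30²) = √(9484.6898 + 900) = √10384.6898 = 101.905298
L = 2.25 × 101.905298 = 229.286921
V = π·3.75² × L = 44.178647 × 229.286921 = 10129.585885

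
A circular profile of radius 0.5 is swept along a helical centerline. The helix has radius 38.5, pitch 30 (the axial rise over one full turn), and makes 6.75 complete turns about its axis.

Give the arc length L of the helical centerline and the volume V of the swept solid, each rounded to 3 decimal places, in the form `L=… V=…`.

L=1645.352 V=1292.256

2πR = 2π·38.5 = 241.902634
per-turn = √(241.902634² + 30²) = √(58516.8845 + 900) = √59416.8845 = 243.755789
L = 6.75 × 243.755789 = 1645.351573
V = π·0.5² × L = 0.785398 × 1645.351573 = 1292.256104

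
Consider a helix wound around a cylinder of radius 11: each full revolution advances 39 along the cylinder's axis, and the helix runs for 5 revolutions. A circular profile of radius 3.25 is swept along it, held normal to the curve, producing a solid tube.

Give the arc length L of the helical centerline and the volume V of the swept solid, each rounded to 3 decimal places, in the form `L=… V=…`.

L=396.796 V=13166.917

2πR = 2π·11 = 69.115038
per-turn = √(69.115038² + 39²) = √(4776.8885 + 1521) = √6297.8885 = 79.359237
L = 5 × 79.359237 = 396.796186
V = π·3.25² × L = 33.183072 × 396.796186 = 13166.916571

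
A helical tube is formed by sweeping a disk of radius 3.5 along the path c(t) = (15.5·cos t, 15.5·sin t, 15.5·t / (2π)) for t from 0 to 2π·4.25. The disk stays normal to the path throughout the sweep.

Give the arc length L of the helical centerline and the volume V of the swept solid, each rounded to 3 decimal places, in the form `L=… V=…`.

2πR = 2π·15.5 = 97.389372
per-turn = √(97.389372² + 15.5²) = √(9484.6898 + 240.25) = √9724.9398 = 98.615110
L = 4.25 × 98.615110 = 419.114216
V = π·3.5² × L = 38.484510 × 419.114216 = 16129.405222

L=419.114 V=16129.405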